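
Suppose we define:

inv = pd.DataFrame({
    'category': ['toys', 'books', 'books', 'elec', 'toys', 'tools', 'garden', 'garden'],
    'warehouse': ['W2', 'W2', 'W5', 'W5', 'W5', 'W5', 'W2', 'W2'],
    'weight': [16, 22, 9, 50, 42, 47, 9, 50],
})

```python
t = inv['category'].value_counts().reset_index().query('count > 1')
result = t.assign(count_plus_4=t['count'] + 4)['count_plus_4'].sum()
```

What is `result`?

18

value_counts of category:
category
toys      2
books     2
garden    2
elec      1
tools     1
Name: count, dtype: int64
reset_index():
  category  count
0     toys      2
1    books      2
2   garden      2
3     elec      1
4    tools      1
filter rows where count > 1:
  category  count
0     toys      2
1    books      2
2   garden      2
add column count_plus_4 = t['count'] + 4:
  category  count  count_plus_4
0     toys      2             6
1    books      2             6
2   garden      2             6
Then the sum of column 'count_plus_4': 18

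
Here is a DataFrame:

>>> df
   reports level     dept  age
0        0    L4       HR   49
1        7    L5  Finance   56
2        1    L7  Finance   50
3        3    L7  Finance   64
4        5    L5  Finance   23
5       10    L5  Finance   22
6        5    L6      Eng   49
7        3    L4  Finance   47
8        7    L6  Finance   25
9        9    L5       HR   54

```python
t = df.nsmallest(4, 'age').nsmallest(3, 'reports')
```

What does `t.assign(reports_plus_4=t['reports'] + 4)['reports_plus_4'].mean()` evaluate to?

9.0

take 4 rows with smallest age:
   reports level     dept  age
5       10    L5  Finance   22
4        5    L5  Finance   23
8        7    L6  Finance   25
7        3    L4  Finance   47
take 3 rows with smallest reports:
   reports level     dept  age
7        3    L4  Finance   47
4        5    L5  Finance   23
8        7    L6  Finance   25
add column reports_plus_4 = t['reports'] + 4:
   reports level     dept  age  reports_plus_4
7        3    L4  Finance   47               7
4        5    L5  Finance   23               9
8        7    L6  Finance   25              11
Reading off the mean of column 'reports_plus_4', we get 9.0.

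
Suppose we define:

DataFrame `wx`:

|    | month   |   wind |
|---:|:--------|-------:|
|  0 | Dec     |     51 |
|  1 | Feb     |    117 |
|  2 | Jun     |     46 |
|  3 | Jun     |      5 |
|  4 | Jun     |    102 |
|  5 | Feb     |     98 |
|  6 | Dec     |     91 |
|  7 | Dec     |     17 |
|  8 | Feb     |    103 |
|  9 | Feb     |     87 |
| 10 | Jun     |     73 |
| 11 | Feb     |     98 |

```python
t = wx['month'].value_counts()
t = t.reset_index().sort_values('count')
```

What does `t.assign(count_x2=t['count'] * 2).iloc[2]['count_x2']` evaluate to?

10

value_counts of month:
month
Feb    5
Jun    4
Dec    3
Name: count, dtype: int64
reset_index():
  month  count
0   Feb      5
1   Jun      4
2   Dec      3
sort by count:
  month  count
2   Dec      3
1   Jun      4
0   Feb      5
add column count_x2 = t['count'] * 2:
  month  count  count_x2
2   Dec      3         6
1   Jun      4         8
0   Feb      5        10
Taking the value at position 2, column 'count_x2' gives 10.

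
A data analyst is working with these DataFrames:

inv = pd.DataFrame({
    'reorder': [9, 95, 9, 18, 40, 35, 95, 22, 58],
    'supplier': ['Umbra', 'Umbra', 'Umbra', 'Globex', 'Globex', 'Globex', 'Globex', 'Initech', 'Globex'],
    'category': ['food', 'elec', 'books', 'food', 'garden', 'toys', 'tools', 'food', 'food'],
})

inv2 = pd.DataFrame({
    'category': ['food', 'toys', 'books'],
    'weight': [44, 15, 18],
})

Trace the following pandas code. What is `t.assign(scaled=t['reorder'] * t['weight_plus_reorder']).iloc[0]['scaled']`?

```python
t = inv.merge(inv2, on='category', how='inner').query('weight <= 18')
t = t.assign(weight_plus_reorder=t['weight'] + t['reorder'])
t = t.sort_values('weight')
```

1750

merge on 'category' (how='inner') → 6 rows:
   reorder supplier category  weight
0        9    Umbra     food      44
1        9    Umbra    books      18
2       18   Globex     food      44
3       35   Globex     toys      15
4       22  Initech     food      44
5       58   Globex     food      44
filter rows where weight <= 18:
   reorder supplier category  weight
1        9    Umbra    books      18
3       35   Globex     toys      15
add column weight_plus_reorder = t['weight'] + t['reorder']:
   reorder supplier category  weight  weight_plus_reorder
1        9    Umbra    books      18                   27
3       35   Globex     toys      15                   50
sort by weight:
   reorder supplier category  weight  weight_plus_reorder
3       35   Globex     toys      15                   50
1        9    Umbra    books      18                   27
add column scaled = t['reorder'] * t['weight_plus_reorder']:
   reorder supplier category  weight  weight_plus_reorder  scaled
3       35   Globex     toys      15                   50    1750
1        9    Umbra    books      18                   27     243
The value at position 0, column 'scaled' is 1750.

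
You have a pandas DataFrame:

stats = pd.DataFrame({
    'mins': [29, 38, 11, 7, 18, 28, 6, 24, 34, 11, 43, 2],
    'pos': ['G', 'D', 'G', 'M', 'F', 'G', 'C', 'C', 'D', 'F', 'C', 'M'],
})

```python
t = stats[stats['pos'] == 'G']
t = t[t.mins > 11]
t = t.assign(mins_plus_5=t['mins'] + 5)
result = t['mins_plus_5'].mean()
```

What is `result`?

33.5

filter rows where pos == 'G':
   mins pos
0    29   G
2    11   G
5    28   G
filter rows where mins > 11:
   mins pos
0    29   G
5    28   G
add column mins_plus_5 = t['mins'] + 5:
   mins pos  mins_plus_5
0    29   G           34
5    28   G           33
Finally, mean of column 'mins_plus_5' = 33.5.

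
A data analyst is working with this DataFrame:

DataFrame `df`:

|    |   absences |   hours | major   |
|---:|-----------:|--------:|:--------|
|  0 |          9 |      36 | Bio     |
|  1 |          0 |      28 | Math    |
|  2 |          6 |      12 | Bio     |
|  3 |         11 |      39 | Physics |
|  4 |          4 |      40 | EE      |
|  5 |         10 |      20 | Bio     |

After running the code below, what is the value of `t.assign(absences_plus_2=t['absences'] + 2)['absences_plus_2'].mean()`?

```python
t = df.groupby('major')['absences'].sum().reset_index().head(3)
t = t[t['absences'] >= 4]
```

16.5

group by major, sum of absences:
major
Bio        25
EE          4
Math        0
Physics    11
Name: absences, dtype: int64
reset_index():
     major  absences
0      Bio        25
1       EE         4
2     Math         0
3  Physics        11
take first 3 rows:
  major  absences
0   Bio        25
1    EE         4
2  Math         0
filter rows where absences >= 4:
  major  absences
0   Bio        25
1    EE         4
add column absences_plus_2 = t['absences'] + 2:
  major  absences  absences_plus_2
0   Bio        25               27
1    EE         4                6
Then the mean of column 'absences_plus_2': 16.5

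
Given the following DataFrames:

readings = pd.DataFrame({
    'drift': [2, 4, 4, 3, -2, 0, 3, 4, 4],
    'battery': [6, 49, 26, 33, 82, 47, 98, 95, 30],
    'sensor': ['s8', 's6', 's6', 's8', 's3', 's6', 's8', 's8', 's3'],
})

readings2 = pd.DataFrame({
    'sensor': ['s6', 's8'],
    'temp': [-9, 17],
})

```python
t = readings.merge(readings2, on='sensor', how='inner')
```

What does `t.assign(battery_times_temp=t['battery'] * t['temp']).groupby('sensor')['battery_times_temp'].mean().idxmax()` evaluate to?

merge on 'sensor' (how='inner') → 7 rows:
   drift  battery sensor  temp
0      2        6     s8    17
1      4       49     s6    -9
2      4       26     s6    -9
3      3       33     s8    17
4      0       47     s6    -9
5      3       98     s8    17
6      4       95     s8    17
add column battery_times_temp = t['battery'] * t['temp']:
   drift  battery sensor  temp  battery_times_temp
0      2        6     s8    17                 102
1      4       49     s6    -9                -441
2      4       26     s6    -9                -234
3      3       33     s8    17                 561
4      0       47     s6    -9                -423
5      3       98     s8    17                1666
6      4       95     s8    17                1615
group by sensor, mean of battery_times_temp:
sensor
s6   -366.0
s8    986.0
Name: battery_times_temp, dtype: float64

s8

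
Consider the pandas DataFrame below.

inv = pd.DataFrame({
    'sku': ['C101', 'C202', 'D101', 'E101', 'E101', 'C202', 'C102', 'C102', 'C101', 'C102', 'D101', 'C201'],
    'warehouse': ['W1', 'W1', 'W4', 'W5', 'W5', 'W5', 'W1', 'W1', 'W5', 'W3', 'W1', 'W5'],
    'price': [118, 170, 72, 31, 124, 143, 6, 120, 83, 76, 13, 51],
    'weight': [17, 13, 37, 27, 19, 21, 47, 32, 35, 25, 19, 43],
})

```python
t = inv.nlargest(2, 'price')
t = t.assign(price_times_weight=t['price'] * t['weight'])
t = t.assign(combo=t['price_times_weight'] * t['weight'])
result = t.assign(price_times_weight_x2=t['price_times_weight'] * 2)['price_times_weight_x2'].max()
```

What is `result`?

6006

take 2 rows with largest price:
    sku warehouse  price  weight
1  C202        W1    170      13
5  C202        W5    143      21
add column price_times_weight = t['price'] * t['weight']:
    sku warehouse  price  weight  price_times_weight
1  C202        W1    170      13                2210
5  C202        W5    143      21                3003
add column combo = t['price_times_weight'] * t['weight']:
    sku warehouse  price  weight  price_times_weight  combo
1  C202        W1    170      13                2210  28730
5  C202        W5    143      21                3003  63063
add column price_times_weight_x2 = t['price_times_weight'] * 2:
    sku warehouse  price  weight  price_times_weight  combo  price_times_weight_x2
1  C202        W1    170      13                2210  28730                   4420
5  C202        W5    143      21                3003  63063                   6006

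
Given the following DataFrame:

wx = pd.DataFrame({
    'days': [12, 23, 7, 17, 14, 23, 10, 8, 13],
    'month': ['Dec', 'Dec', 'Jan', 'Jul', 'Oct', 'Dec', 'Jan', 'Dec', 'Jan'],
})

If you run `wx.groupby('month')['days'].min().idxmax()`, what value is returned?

Jul

group by month, min of days:
month
Dec     8
Jan     7
Jul    17
Oct    14
Name: days, dtype: int64
label with the largest value → Jul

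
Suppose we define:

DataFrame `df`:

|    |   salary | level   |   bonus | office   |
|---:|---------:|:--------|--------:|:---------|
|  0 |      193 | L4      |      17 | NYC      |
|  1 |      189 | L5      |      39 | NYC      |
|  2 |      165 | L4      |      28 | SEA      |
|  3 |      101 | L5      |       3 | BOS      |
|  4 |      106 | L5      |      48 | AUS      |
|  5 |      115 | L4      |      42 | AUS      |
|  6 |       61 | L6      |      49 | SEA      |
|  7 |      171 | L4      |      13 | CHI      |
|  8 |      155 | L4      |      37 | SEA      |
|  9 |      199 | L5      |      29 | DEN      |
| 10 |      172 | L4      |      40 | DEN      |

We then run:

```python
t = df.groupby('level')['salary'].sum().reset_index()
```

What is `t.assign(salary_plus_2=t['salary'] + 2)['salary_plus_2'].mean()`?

group by level, sum of salary:
level
L4    971
L5    595
L6     61
Name: salary, dtype: int64
reset_index():
  level  salary
0    L4     971
1    L5     595
2    L6      61
add column salary_plus_2 = t['salary'] + 2:
  level  salary  salary_plus_2
0    L4     971            973
1    L5     595            597
2    L6      61             63
The mean of column 'salary_plus_2' is 544.333333333.

544.333333333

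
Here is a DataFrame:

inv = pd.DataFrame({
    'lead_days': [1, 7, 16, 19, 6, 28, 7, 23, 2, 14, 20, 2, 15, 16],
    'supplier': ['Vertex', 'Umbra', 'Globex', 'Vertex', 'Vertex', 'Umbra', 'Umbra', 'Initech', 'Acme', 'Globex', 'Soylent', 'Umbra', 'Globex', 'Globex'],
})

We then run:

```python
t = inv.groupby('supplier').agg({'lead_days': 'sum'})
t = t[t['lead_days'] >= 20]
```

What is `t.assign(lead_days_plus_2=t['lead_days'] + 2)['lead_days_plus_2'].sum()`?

184

group by supplier, sum of lead_days:
          lead_days
supplier           
Acme              2
Globex           61
Initech          23
Soylent          20
Umbra            44
Vertex           26
filter rows where lead_days >= 20:
          lead_days
supplier           
Globex           61
Initech          23
Soylent          20
Umbra            44
Vertex           26
add column lead_days_plus_2 = t['lead_days'] + 2:
          lead_days  lead_days_plus_2
supplier                             
Globex           61                63
Initech          23                25
Soylent          20                22
Umbra            44                46
Vertex           26                28
Finally, sum of column 'lead_days_plus_2' = 184.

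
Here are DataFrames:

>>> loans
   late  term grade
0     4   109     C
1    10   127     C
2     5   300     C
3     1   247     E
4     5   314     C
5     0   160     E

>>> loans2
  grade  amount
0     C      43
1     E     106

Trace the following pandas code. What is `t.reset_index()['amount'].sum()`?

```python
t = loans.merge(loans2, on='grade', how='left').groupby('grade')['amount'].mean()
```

merge on 'grade' (how='left') → 6 rows:
   late  term grade  amount
0     4   109     C      43
1    10   127     C      43
2     5   300     C      43
3     1   247     E     106
4     5   314     C      43
5     0   160     E     106
group by grade, mean of amount:
grade
C     43.0
E    106.0
Name: amount, dtype: float64
reset_index():
  grade  amount
0     C    43.0
1     E   106.0
Taking the sum of column 'amount' gives 149.0.

149.0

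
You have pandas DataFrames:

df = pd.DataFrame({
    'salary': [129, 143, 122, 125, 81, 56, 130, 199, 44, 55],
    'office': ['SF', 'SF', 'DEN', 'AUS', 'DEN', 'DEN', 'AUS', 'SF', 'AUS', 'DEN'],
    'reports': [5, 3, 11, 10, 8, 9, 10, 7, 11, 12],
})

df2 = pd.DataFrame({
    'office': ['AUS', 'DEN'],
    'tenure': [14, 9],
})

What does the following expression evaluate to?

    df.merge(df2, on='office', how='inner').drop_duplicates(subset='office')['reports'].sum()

21

merge on 'office' (how='inner') → 7 rows:
   salary office  reports  tenure
0     122    DEN       11       9
1     125    AUS       10      14
2      81    DEN        8       9
3      56    DEN        9       9
4     130    AUS       10      14
5      44    AUS       11      14
6      55    DEN       12       9
drop duplicate office (keep=first):
   salary office  reports  tenure
0     122    DEN       11       9
1     125    AUS       10      14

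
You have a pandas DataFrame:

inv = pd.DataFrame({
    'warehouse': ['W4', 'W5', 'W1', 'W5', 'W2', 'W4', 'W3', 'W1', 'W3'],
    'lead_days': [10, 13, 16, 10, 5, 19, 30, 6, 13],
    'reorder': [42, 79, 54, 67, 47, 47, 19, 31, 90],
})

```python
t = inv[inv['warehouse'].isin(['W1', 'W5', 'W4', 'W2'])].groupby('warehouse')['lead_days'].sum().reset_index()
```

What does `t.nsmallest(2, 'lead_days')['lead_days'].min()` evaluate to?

5

filter rows where warehouse in ['W1', 'W5', 'W4', 'W2']:
  warehouse  lead_days  reorder
0        W4         10       42
1        W5         13       79
2        W1         16       54
3        W5         10       67
4        W2          5       47
5        W4         19       47
7        W1          6       31
group by warehouse, sum of lead_days:
warehouse
W1    22
W2     5
W4    29
W5    23
Name: lead_days, dtype: int64
reset_index():
  warehouse  lead_days
0        W1         22
1        W2          5
2        W4         29
3        W5         23
take 2 rows with smallest lead_days:
  warehouse  lead_days
1        W2          5
0        W1         22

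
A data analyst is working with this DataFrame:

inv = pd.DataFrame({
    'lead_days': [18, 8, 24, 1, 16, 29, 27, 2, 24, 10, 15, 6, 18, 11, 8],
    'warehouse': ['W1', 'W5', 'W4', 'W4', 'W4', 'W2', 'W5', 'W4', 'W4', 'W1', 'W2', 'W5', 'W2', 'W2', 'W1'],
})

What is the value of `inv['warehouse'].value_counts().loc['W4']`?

value_counts of warehouse:
warehouse
W4    5
W2    4
W1    3
W5    3
Name: count, dtype: int64

5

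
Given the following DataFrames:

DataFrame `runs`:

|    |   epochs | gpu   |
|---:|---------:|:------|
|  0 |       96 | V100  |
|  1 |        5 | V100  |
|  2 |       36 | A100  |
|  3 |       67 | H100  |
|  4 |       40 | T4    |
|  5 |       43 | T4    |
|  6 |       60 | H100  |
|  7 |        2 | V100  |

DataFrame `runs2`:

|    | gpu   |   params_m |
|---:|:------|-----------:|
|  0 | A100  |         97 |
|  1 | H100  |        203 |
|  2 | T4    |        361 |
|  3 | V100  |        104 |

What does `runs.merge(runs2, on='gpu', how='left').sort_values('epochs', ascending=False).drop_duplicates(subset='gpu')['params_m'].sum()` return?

765

merge on 'gpu' (how='left') → 8 rows:
   epochs   gpu  params_m
0      96  V100       104
1       5  V100       104
2      36  A100        97
3      67  H100       203
4      40    T4       361
5      43    T4       361
6      60  H100       203
7       2  V100       104
sort by epochs descending:
   epochs   gpu  params_m
0      96  V100       104
3      67  H100       203
6      60  H100       203
5      43    T4       361
4      40    T4       361
2      36  A100        97
1       5  V100       104
7       2  V100       104
drop duplicate gpu (keep=first):
   epochs   gpu  params_m
0      96  V100       104
3      67  H100       203
5      43    T4       361
2      36  A100        97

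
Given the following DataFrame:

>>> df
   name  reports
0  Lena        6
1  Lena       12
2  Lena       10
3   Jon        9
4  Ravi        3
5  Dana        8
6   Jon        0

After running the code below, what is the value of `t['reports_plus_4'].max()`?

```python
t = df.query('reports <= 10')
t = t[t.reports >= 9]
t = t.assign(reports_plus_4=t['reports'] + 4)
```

filter rows where reports <= 10:
   name  reports
0  Lena        6
2  Lena       10
3   Jon        9
4  Ravi        3
5  Dana        8
6   Jon        0
filter rows where reports >= 9:
   name  reports
2  Lena       10
3   Jon        9
add column reports_plus_4 = t['reports'] + 4:
   name  reports  reports_plus_4
2  Lena       10              14
3   Jon        9              13
So max() = 14.

14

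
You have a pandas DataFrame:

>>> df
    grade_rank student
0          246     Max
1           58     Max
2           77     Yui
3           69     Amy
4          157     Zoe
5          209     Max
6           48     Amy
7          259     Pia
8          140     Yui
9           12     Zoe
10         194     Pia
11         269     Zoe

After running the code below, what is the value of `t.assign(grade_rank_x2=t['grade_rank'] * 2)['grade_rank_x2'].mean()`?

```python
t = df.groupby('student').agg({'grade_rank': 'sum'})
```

group by student, sum of grade_rank:
         grade_rank
student            
Amy             117
Max             513
Pia             453
Yui             217
Zoe             438
add column grade_rank_x2 = t['grade_rank'] * 2:
         grade_rank  grade_rank_x2
student                           
Amy             117            234
Max             513           1026
Pia             453            906
Yui             217            434
Zoe             438            876

695.2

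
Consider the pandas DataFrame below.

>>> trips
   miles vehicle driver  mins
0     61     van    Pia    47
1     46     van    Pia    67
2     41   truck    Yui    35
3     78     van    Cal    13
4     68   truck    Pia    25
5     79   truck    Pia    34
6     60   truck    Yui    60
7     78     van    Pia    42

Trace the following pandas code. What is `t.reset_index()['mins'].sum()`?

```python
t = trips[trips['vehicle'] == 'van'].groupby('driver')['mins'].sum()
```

169

filter rows where vehicle == 'van':
   miles vehicle driver  mins
0     61     van    Pia    47
1     46     van    Pia    67
3     78     van    Cal    13
7     78     van    Pia    42
group by driver, sum of mins:
driver
Cal     13
Pia    156
Name: mins, dtype: int64
reset_index():
  driver  mins
0    Cal    13
1    Pia   156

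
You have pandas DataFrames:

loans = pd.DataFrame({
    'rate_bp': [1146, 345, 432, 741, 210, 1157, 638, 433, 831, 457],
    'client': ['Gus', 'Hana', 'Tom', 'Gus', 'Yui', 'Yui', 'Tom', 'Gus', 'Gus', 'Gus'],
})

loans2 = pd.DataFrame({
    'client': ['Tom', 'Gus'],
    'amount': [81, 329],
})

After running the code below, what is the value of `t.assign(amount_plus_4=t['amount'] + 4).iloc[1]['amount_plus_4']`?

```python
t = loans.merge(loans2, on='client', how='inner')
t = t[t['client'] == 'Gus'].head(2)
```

333

merge on 'client' (how='inner') → 7 rows:
   rate_bp client  amount
0     1146    Gus     329
1      432    Tom      81
2      741    Gus     329
3      638    Tom      81
4      433    Gus     329
5      831    Gus     329
6      457    Gus     329
filter rows where client == 'Gus':
   rate_bp client  amount
0     1146    Gus     329
2      741    Gus     329
4      433    Gus     329
5      831    Gus     329
6      457    Gus     329
take first 2 rows:
   rate_bp client  amount
0     1146    Gus     329
2      741    Gus     329
add column amount_plus_4 = t['amount'] + 4:
   rate_bp client  amount  amount_plus_4
0     1146    Gus     329            333
2      741    Gus     329            333
value at position 1, column 'amount_plus_4' → 333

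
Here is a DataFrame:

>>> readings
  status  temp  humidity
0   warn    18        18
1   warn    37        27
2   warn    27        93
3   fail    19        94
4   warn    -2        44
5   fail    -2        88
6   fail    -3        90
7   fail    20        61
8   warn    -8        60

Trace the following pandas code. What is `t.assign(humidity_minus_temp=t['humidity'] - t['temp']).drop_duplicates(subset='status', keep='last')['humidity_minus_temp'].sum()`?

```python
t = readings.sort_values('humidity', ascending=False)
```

sort by humidity descending:
  status  temp  humidity
3   fail    19        94
2   warn    27        93
6   fail    -3        90
5   fail    -2        88
7   fail    20        61
8   warn    -8        60
4   warn    -2        44
1   warn    37        27
0   warn    18        18
add column humidity_minus_temp = t['humidity'] - t['temp']:
  status  temp  humidity  humidity_minus_temp
3   fail    19        94                   75
2   warn    27        93                   66
6   fail    -3        90                   93
5   fail    -2        88                   90
7   fail    20        61                   41
8   warn    -8        60                   68
4   warn    -2        44                   46
1   warn    37        27                  -10
0   warn    18        18                    0
drop duplicate status (keep=last):
  status  temp  humidity  humidity_minus_temp
7   fail    20        61                   41
0   warn    18        18                    0
Finally, sum of column 'humidity_minus_temp' = 41.

41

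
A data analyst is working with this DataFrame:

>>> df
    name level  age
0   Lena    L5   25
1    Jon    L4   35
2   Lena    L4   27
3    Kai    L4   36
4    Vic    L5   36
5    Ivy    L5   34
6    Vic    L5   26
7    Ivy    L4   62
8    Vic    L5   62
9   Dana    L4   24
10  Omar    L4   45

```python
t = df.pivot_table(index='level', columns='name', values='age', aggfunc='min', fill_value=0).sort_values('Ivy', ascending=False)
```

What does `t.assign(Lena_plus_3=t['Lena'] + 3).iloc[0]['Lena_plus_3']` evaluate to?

pivot: rows=level, cols=name, min(age):
name   Dana  Ivy  Jon  Kai  Lena  Omar  Vic
level                                      
L4       24   62   35   36    27    45    0
L5        0   34    0    0    25     0   26
sort by Ivy descending:
name   Dana  Ivy  Jon  Kai  Lena  Omar  Vic
level                                      
L4       24   62   35   36    27    45    0
L5        0   34    0    0    25     0   26
add column Lena_plus_3 = t['Lena'] + 3:
name   Dana  Ivy  Jon  Kai  Lena  Omar  Vic  Lena_plus_3
level                                                   
L4       24   62   35   36    27    45    0           30
L5        0   34    0    0    25     0   26           28
The value at position 0, column 'Lena_plus_3' is 30.

30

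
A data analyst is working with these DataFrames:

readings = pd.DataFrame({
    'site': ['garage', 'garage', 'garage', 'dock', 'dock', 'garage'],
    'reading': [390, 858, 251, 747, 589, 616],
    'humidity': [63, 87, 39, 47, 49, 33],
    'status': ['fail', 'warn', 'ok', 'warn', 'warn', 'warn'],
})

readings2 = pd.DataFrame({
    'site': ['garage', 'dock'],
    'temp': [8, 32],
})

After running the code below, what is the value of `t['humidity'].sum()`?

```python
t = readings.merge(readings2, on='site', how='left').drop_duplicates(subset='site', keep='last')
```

merge on 'site' (how='left') → 6 rows:
     site  reading  humidity status  temp
0  garage      390        63   fail     8
1  garage      858        87   warn     8
2  garage      251        39     ok     8
3    dock      747        47   warn    32
4    dock      589        49   warn    32
5  garage      616        33   warn     8
drop duplicate site (keep=last):
     site  reading  humidity status  temp
4    dock      589        49   warn    32
5  garage      616        33   warn     8
sum of column 'humidity' → 82

82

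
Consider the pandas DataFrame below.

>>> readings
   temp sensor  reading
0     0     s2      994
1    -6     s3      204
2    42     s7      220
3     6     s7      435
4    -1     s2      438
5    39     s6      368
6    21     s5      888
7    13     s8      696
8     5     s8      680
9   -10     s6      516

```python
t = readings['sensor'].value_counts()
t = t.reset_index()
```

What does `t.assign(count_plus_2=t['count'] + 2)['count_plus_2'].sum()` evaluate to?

value_counts of sensor:
sensor
s2    2
s7    2
s6    2
s8    2
s3    1
s5    1
Name: count, dtype: int64
reset_index():
  sensor  count
0     s2      2
1     s7      2
2     s6      2
3     s8      2
4     s3      1
5     s5      1
add column count_plus_2 = t['count'] + 2:
  sensor  count  count_plus_2
0     s2      2             4
1     s7      2             4
2     s6      2             4
3     s8      2             4
4     s3      1             3
5     s5      1             3
sum of column 'count_plus_2' → 22

22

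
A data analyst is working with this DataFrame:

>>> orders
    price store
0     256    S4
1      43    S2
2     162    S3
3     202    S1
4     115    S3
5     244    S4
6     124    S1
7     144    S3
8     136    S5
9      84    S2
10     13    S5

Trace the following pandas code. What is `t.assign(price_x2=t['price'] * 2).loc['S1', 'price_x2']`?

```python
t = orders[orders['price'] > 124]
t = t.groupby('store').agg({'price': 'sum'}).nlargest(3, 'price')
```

filter rows where price > 124:
   price store
0    256    S4
2    162    S3
3    202    S1
5    244    S4
7    144    S3
8    136    S5
group by store, sum of price:
       price
store       
S1       202
S3       306
S4       500
S5       136
take 3 rows with largest price:
       price
store       
S4       500
S3       306
S1       202
add column price_x2 = t['price'] * 2:
       price  price_x2
store                 
S4       500      1000
S3       306       612
S1       202       404
Then the value at row 'S1', column 'price_x2': 404

404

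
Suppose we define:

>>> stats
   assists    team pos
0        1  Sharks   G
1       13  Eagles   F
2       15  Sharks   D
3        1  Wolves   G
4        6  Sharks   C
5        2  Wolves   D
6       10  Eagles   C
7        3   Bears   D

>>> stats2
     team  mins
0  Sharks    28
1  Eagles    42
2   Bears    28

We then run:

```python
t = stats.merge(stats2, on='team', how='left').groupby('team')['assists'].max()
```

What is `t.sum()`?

merge on 'team' (how='left') → 8 rows:
   assists    team pos  mins
0        1  Sharks   G  28.0
1       13  Eagles   F  42.0
2       15  Sharks   D  28.0
3        1  Wolves   G   NaN
4        6  Sharks   C  28.0
5        2  Wolves   D   NaN
6       10  Eagles   C  42.0
7        3   Bears   D  28.0
group by team, max of assists:
team
Bears      3
Eagles    13
Sharks    15
Wolves     2
Name: assists, dtype: int64
Hence 33.

33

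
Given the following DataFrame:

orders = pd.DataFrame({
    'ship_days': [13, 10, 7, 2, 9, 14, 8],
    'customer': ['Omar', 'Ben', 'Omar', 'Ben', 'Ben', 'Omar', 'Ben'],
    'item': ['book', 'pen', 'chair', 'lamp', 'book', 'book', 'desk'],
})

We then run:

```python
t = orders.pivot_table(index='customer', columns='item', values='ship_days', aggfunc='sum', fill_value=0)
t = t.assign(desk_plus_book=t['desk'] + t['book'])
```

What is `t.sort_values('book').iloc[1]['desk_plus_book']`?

27

pivot: rows=customer, cols=item, sum(ship_days):
item      book  chair  desk  lamp  pen
customer                              
Ben          9      0     8     2   10
Omar        27      7     0     0    0
add column desk_plus_book = t['desk'] + t['book']:
item      book  chair  desk  lamp  pen  desk_plus_book
customer                                              
Ben          9      0     8     2   10              17
Omar        27      7     0     0    0              27
sort by book:
item      book  chair  desk  lamp  pen  desk_plus_book
customer                                              
Ben          9      0     8     2   10              17
Omar        27      7     0     0    0              27
Taking the value at position 1, column 'desk_plus_book' gives 27.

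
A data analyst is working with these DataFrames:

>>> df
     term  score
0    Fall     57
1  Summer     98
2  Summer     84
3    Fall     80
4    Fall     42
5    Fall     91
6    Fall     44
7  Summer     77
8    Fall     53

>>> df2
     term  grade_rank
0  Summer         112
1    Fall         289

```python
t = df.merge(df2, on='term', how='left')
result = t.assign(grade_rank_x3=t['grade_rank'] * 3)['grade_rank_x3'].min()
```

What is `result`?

336

merge on 'term' (how='left') → 9 rows:
     term  score  grade_rank
0    Fall     57         289
1  Summer     98         112
2  Summer     84         112
3    Fall     80         289
4    Fall     42         289
5    Fall     91         289
6    Fall     44         289
7  Summer     77         112
8    Fall     53         289
add column grade_rank_x3 = t['grade_rank'] * 3:
     term  score  grade_rank  grade_rank_x3
0    Fall     57         289            867
1  Summer     98         112            336
2  Summer     84         112            336
3    Fall     80         289            867
4    Fall     42         289            867
5    Fall     91         289            867
6    Fall     44         289            867
7  Summer     77         112            336
8    Fall     53         289            867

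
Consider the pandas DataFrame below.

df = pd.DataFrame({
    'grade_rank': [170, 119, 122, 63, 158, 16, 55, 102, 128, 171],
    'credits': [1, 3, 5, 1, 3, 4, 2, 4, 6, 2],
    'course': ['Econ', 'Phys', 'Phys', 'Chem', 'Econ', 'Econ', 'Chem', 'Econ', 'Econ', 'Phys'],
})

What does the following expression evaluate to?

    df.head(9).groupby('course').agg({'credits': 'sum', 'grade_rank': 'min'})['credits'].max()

18

take first 9 rows:
   grade_rank  credits course
0         170        1   Econ
1         119        3   Phys
2         122        5   Phys
3          63        1   Chem
4         158        3   Econ
5          16        4   Econ
6          55        2   Chem
7         102        4   Econ
8         128        6   Econ
group by course: sum(credits), min(grade_rank):
        credits  grade_rank
course                     
Chem          3          55
Econ         18          16
Phys          8         119
Hence 18.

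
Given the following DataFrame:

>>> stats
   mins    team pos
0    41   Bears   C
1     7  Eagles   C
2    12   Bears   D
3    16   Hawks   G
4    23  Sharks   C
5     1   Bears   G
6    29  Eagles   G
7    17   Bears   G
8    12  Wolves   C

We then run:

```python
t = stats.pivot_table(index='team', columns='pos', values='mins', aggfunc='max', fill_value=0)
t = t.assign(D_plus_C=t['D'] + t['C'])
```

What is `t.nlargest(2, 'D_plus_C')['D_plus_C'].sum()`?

pivot: rows=team, cols=pos, max(mins):
pos      C   D   G
team              
Bears   41  12  17
Eagles   7   0  29
Hawks    0   0  16
Sharks  23   0   0
Wolves  12   0   0
add column D_plus_C = t['D'] + t['C']:
pos      C   D   G  D_plus_C
team                        
Bears   41  12  17        53
Eagles   7   0  29         7
Hawks    0   0  16         0
Sharks  23   0   0        23
Wolves  12   0   0        12
take 2 rows with largest D_plus_C:
pos      C   D   G  D_plus_C
team                        
Bears   41  12  17        53
Sharks  23   0   0        23
Then the sum of column 'D_plus_C': 76

76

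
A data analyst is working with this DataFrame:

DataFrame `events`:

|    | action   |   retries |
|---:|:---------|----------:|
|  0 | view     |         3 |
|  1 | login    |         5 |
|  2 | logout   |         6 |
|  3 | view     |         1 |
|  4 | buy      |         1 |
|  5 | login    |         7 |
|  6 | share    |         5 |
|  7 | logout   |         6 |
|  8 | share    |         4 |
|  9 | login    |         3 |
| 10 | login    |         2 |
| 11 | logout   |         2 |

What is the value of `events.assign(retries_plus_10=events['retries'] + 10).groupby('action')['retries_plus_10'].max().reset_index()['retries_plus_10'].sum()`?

add column retries_plus_10 = events['retries'] + 10:
    action  retries  retries_plus_10
0     view        3               13
1    login        5               15
2   logout        6               16
3     view        1               11
4      buy        1               11
5    login        7               17
6    share        5               15
7   logout        6               16
8    share        4               14
9    login        3               13
10   login        2               12
11  logout        2               12
group by action, max of retries_plus_10:
action
buy       11
login     17
logout    16
share     15
view      13
Name: retries_plus_10, dtype: int64
reset_index():
   action  retries_plus_10
0     buy               11
1   login               17
2  logout               16
3   share               15
4    view               13
Reading off the sum of column 'retries_plus_10', we get 72.

72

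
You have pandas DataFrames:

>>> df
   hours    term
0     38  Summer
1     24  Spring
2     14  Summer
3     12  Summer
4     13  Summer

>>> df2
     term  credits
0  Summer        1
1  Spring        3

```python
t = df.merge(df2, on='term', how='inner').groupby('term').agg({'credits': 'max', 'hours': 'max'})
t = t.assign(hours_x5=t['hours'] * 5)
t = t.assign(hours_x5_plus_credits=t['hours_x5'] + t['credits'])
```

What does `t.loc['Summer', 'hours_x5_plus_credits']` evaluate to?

merge on 'term' (how='inner') → 5 rows:
   hours    term  credits
0     38  Summer        1
1     24  Spring        3
2     14  Summer        1
3     12  Summer        1
4     13  Summer        1
group by term: max(credits), max(hours):
        credits  hours
term                  
Spring        3     24
Summer        1     38
add column hours_x5 = t['hours'] * 5:
        credits  hours  hours_x5
term                            
Spring        3     24       120
Summer        1     38       190
add column hours_x5_plus_credits = t['hours_x5'] + t['credits']:
        credits  hours  hours_x5  hours_x5_plus_credits
term                                                   
Spring        3     24       120                    123
Summer        1     38       190                    191
Hence 191.

191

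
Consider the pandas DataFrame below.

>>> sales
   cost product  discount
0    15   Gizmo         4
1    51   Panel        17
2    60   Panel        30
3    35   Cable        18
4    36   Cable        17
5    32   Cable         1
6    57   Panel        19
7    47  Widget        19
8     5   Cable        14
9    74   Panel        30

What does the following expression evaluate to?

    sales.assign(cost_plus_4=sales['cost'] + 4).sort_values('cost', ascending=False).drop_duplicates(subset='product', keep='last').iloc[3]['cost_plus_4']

add column cost_plus_4 = sales['cost'] + 4:
   cost product  discount  cost_plus_4
0    15   Gizmo         4           19
1    51   Panel        17           55
2    60   Panel        30           64
3    35   Cable        18           39
4    36   Cable        17           40
5    32   Cable         1           36
6    57   Panel        19           61
7    47  Widget        19           51
8     5   Cable        14            9
9    74   Panel        30           78
sort by cost descending:
   cost product  discount  cost_plus_4
9    74   Panel        30           78
2    60   Panel        30           64
6    57   Panel        19           61
1    51   Panel        17           55
7    47  Widget        19           51
4    36   Cable        17           40
3    35   Cable        18           39
5    32   Cable         1           36
0    15   Gizmo         4           19
8     5   Cable        14            9
drop duplicate product (keep=last):
   cost product  discount  cost_plus_4
1    51   Panel        17           55
7    47  Widget        19           51
0    15   Gizmo         4           19
8     5   Cable        14            9

9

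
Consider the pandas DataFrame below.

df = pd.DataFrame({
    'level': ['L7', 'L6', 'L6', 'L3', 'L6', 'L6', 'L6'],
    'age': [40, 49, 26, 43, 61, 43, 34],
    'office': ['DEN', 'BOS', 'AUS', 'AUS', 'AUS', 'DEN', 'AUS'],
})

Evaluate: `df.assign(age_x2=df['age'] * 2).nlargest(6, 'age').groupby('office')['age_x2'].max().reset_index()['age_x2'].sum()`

add column age_x2 = df['age'] * 2:
  level  age office  age_x2
0    L7   40    DEN      80
1    L6   49    BOS      98
2    L6   26    AUS      52
3    L3   43    AUS      86
4    L6   61    AUS     122
5    L6   43    DEN      86
6    L6   34    AUS      68
take 6 rows with largest age:
  level  age office  age_x2
4    L6   61    AUS     122
1    L6   49    BOS      98
3    L3   43    AUS      86
5    L6   43    DEN      86
0    L7   40    DEN      80
6    L6   34    AUS      68
group by office, max of age_x2:
office
AUS    122
BOS     98
DEN     86
Name: age_x2, dtype: int64
reset_index():
  office  age_x2
0    AUS     122
1    BOS      98
2    DEN      86

306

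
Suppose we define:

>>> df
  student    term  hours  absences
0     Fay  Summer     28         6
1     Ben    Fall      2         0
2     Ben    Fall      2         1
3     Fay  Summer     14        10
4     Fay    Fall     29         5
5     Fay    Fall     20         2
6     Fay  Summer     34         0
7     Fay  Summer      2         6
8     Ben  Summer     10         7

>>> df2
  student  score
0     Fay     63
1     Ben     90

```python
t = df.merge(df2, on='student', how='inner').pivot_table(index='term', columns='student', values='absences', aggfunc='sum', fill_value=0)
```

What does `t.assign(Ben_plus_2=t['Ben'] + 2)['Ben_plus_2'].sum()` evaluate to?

merge on 'student' (how='inner') → 9 rows:
  student    term  hours  absences  score
0     Fay  Summer     28         6     63
1     Ben    Fall      2         0     90
2     Ben    Fall      2         1     90
3     Fay  Summer     14        10     63
4     Fay    Fall     29         5     63
5     Fay    Fall     20         2     63
6     Fay  Summer     34         0     63
7     Fay  Summer      2         6     63
8     Ben  Summer     10         7     90
pivot: rows=term, cols=student, sum(absences):
student  Ben  Fay
term             
Fall       1    7
Summer     7   22
add column Ben_plus_2 = t['Ben'] + 2:
student  Ben  Fay  Ben_plus_2
term                         
Fall       1    7           3
Summer     7   22           9
Taking the sum of column 'Ben_plus_2' gives 12.

12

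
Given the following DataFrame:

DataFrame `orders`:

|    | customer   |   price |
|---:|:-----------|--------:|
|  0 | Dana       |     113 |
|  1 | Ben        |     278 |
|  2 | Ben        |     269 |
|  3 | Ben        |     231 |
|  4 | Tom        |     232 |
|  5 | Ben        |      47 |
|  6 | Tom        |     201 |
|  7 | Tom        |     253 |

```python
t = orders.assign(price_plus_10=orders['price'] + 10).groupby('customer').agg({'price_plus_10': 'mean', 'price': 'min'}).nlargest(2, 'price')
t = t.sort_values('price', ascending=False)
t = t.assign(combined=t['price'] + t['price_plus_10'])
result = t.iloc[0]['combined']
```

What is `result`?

439.666666667

add column price_plus_10 = orders['price'] + 10:
  customer  price  price_plus_10
0     Dana    113            123
1      Ben    278            288
2      Ben    269            279
3      Ben    231            241
4      Tom    232            242
5      Ben     47             57
6      Tom    201            211
7      Tom    253            263
group by customer: mean(price_plus_10), min(price):
          price_plus_10  price
customer                      
Ben          216.250000     47
Dana         123.000000    113
Tom          238.666667    201
take 2 rows with largest price:
          price_plus_10  price
customer                      
Tom          238.666667    201
Dana         123.000000    113
sort by price descending:
          price_plus_10  price
customer                      
Tom          238.666667    201
Dana         123.000000    113
add column combined = t['price'] + t['price_plus_10']:
          price_plus_10  price    combined
customer                                  
Tom          238.666667    201  439.666667
Dana         123.000000    113  236.000000
The value at position 0, column 'combined' is 439.666666667.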